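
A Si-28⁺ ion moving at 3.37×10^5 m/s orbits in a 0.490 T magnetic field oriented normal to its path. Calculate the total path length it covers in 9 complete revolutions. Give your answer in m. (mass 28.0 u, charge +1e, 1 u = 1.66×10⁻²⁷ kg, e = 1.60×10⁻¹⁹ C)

r = mv/(qB) = 0.200 m, so one revolution covers 2πr = 1.26 m.
In 9 revolutions: L = 9·2πr = 11.3 m.

L ≈ 11.3 m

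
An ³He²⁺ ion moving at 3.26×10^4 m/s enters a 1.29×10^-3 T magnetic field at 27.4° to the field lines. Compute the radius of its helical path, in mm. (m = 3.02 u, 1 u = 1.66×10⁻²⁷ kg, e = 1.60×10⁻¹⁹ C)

r ≈ 182 mm

Only the perpendicular component v⊥ = v sin27.4° = 1.50×10^4 m/s is bent by the field.
r = m v⊥ /(qB) = (5.01×10^-27)(1.50×10^4) / [(2×1.60×10^-19)(1.29×10^-3)] = 0.182 m.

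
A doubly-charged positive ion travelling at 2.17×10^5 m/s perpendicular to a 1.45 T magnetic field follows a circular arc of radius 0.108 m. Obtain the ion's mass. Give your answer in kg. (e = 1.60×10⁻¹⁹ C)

m ≈ 2.31×10^-25 kg

qvB = mv²/r ⇒ m = qBr/v.
m = (2×1.60×10^-19)(1.45)(0.108) / (2.17×10^5) = 2.31×10^-25 kg.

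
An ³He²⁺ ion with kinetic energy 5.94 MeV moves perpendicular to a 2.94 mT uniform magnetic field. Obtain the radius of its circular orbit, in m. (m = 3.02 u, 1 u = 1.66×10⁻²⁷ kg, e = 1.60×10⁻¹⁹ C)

Convert the energy: K = 5.94 MeV = 9.50×10^-13 J.
v = √(2K/m) = √(2·9.50×10^-13/5.01×10^-27) = 1.95×10^7 m/s.
r = mv/(qB) = (5.01×10^-27)(1.95×10^7) / [(2×1.60×10^-19)(2.94×10^-3)] = 104 m.

r ≈ 104 m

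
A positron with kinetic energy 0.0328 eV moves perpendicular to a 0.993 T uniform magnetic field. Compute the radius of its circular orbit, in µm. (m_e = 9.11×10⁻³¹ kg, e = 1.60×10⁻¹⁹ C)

r ≈ 0.615 µm

Convert the energy: K = 0.0328 eV = 5.25×10^-21 J.
v = √(2K/m) = √(2·5.25×10^-21/9.11×10^-31) = 1.07×10^5 m/s.
r = mv/(qB) = (9.11×10^-31)(1.07×10^5) / [(1×1.60×10^-19)(0.993)] = 6.15×10^-7 m.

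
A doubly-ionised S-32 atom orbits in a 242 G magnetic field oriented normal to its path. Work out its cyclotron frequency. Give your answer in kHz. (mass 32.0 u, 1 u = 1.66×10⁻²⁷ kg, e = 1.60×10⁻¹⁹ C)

f ≈ 23.2 kHz

f = qB/(2πm) = (2×1.60×10^-19)(0.0242) / [2π(5.31×10^-26)] = 2.32×10^4 Hz.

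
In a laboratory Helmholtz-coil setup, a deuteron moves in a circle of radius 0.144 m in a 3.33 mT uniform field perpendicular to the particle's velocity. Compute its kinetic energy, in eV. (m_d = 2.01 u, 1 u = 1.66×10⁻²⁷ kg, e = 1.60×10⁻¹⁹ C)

K ≈ 5.51 eV

v = qBr/m = (1×1.60×10^-19)(3.33×10^-3)(0.144) / (3.34×10^-27) = 2.30×10^4 m/s.
K = ½mv² = 0.5·(3.34×10^-27)·(2.30×10^4)² = 8.82×10^-19 J = 5.51 eV.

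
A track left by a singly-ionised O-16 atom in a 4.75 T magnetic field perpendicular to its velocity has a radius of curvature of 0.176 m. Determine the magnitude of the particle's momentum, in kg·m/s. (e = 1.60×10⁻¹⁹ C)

p ≈ 1.34×10^-19 kg·m/s

Since qvB = mv²/r, the momentum p = mv = qBr.
p = (1×1.60×10^-19)(4.75)(0.176) = 1.34×10^-19 kg·m/s.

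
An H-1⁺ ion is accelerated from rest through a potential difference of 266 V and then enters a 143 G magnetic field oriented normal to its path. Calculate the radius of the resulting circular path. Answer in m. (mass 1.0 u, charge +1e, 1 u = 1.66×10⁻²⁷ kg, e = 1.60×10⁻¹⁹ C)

The kinetic energy gained is K = qV = (1×1.60×10^-19)(266) = 4.26×10^-17 J.
v = √(2K/m) = 2.26×10^5 m/s.
r = mv/(qB) = (1.66×10^-27)(2.26×10^5) / [(1×1.60×10^-19)(0.0143)] = 0.164 m.

r ≈ 0.164 m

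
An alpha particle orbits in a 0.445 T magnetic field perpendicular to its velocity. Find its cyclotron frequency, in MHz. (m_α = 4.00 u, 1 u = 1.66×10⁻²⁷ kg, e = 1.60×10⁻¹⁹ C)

f ≈ 3.41 MHz

f = qB/(2πm) = (2×1.60×10^-19)(0.445) / [2π(6.64×10^-27)] = 3.41×10^6 Hz.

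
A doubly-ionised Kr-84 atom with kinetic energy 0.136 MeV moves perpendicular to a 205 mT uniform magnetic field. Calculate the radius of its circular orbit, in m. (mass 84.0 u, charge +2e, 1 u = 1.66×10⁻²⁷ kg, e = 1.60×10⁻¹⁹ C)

r ≈ 1.19 m

Convert the energy: K = 0.136 MeV = 2.18×10^-14 J.
v = √(2K/m) = √(2·2.18×10^-14/1.39×10^-25) = 5.59×10^5 m/s.
r = mv/(qB) = (1.39×10^-25)(5.59×10^5) / [(2×1.60×10^-19)(0.205)] = 1.19 m.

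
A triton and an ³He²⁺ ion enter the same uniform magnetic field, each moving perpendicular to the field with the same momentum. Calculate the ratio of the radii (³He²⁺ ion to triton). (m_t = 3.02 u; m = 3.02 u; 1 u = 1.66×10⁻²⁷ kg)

r = p/(qB) ⇒ at equal p, r ∝ 1/q.
r_{³He²⁺ ion}/r_{triton} = 0.500.

ratio ≈ 0.500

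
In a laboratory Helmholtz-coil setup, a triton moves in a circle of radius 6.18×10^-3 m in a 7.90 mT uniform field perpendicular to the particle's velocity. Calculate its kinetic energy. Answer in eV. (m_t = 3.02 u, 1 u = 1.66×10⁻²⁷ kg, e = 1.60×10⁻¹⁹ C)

K ≈ 0.0380 eV

v = qBr/m = (1×1.60×10^-19)(7.90×10^-3)(6.18×10^-3) / (5.01×10^-27) = 1560 m/s.
K = ½mv² = 0.5·(5.01×10^-27)·(1560)² = 6.09×10^-21 J = 0.0380 eV.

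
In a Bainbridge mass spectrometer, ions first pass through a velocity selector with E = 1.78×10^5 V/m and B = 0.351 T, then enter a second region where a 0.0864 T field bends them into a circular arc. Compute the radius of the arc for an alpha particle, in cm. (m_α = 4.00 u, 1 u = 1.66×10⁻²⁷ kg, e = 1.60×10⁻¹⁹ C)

The selector passes v = E/B = 1.78×10^5/0.351 = 5.07×10^5 m/s.
In the deflection region, r = mv/(qB₂) = (6.64×10^-27)(5.07×10^5) / [(2×1.60×10^-19)(0.0864)] = 0.122 m.

r ≈ 12.2 cm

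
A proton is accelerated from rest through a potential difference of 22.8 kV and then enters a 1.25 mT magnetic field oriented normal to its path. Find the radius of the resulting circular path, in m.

The kinetic energy gained is K = qV = (1×1.60×10^-19)(2.28×10^4) = 3.65×10^-15 J.
v = √(2K/m) = 2.09×10^6 m/s.
r = mv/(qB) = (1.67×10^-27)(2.09×10^6) / [(1×1.60×10^-19)(1.25×10^-3)] = 17.5 m.

r ≈ 17.5 m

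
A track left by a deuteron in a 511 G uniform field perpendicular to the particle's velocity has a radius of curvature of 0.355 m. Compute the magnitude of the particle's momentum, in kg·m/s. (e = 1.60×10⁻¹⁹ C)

p ≈ 2.90×10^-21 kg·m/s

Since qvB = mv²/r, the momentum p = mv = qBr.
p = (1×1.60×10^-19)(0.0511)(0.355) = 2.90×10^-21 kg·m/s.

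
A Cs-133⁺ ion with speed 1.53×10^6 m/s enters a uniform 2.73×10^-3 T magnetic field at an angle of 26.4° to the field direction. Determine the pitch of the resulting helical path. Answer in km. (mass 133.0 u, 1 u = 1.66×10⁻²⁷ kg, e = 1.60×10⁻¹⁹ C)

The velocity component along B is v∥ = v cos26.4° = 1.37×10^6 m/s.
The cyclotron period T = 2πm/(qB) = 3.18×10^-3 s is set by m, q, B alone.
Pitch = v∥·T = (1.37×10^6)(3.18×10^-3) = 4350 m.

pitch ≈ 4.35 km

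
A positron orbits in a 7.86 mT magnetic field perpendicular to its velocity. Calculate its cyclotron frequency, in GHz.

f ≈ 0.220 GHz

f = qB/(2πm) = (1×1.60×10^-19)(7.86×10^-3) / [2π(9.11×10^-31)] = 2.20×10^8 Hz.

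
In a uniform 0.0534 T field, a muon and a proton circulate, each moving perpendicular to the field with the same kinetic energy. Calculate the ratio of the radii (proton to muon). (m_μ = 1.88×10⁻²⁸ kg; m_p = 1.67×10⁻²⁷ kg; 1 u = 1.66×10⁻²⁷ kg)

ratio ≈ 2.98

r = √(2mK)/(qB) ⇒ at equal K, r ∝ √m/q.
r_{proton}/r_{muon} = 2.98.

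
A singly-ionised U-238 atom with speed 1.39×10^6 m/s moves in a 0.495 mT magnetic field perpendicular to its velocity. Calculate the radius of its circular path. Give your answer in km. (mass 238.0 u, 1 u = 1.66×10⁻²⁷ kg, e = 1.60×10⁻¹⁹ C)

r ≈ 6.93 km

The magnetic force provides the centripetal force: qvB = mv²/r, so r = mv/(qB).
r = (3.95×10^-25 kg)(1.39×10^6 m/s) / [(1×1.60×10^-19 C)(4.95×10^-4 T)] = 6930 m.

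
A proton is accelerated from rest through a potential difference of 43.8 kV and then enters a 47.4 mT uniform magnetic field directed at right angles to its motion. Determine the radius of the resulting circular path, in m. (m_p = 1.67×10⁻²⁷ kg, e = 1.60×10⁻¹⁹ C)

The kinetic energy gained is K = qV = (1×1.60×10^-19)(4.38×10^4) = 7.01×10^-15 J.
v = √(2K/m) = 2.90×10^6 m/s.
r = mv/(qB) = (1.67×10^-27)(2.90×10^6) / [(1×1.60×10^-19)(0.0474)] = 0.638 m.

r ≈ 0.638 m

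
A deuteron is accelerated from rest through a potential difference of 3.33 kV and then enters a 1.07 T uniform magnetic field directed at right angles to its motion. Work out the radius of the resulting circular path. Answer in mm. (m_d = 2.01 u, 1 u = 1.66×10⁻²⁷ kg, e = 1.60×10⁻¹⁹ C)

r ≈ 11.0 mm

The kinetic energy gained is K = qV = (1×1.60×10^-19)(3330) = 5.33×10^-16 J.
v = √(2K/m) = 5.65×10^5 m/s.
r = mv/(qB) = (3.34×10^-27)(5.65×10^5) / [(1×1.60×10^-19)(1.07)] = 0.0110 m.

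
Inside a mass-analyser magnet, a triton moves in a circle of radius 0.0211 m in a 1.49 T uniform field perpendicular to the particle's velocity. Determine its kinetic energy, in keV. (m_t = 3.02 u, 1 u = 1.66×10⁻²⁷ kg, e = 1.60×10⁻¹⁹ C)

v = qBr/m = (1×1.60×10^-19)(1.49)(0.0211) / (5.01×10^-27) = 1.00×10^6 m/s.
K = ½mv² = 0.5·(5.01×10^-27)·(1.00×10^6)² = 2.52×10^-15 J = 15.8 keV.

K ≈ 15.8 keV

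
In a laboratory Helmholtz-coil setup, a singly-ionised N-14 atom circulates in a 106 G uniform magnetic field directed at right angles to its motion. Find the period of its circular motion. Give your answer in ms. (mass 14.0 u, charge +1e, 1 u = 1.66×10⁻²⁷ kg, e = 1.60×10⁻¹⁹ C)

The cyclotron period is independent of speed: T = 2πm/(qB).
T = 2π(2.32×10^-26) / [(1×1.60×10^-19)(0.0106)] = 8.61×10^-5 s.

T ≈ 0.0861 ms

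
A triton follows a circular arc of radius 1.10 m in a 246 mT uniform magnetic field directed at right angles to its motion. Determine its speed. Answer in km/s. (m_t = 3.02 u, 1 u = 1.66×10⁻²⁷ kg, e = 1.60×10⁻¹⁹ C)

From qvB = mv²/r, v = qBr/m.
v = (1×1.60×10^-19)(0.246)(1.10) / (5.01×10^-27) = 8.64×10^6 m/s.

v ≈ 8640 km/s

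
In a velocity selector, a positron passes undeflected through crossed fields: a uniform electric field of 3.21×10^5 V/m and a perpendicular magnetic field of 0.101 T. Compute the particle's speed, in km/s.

For zero net force, qE = qvB, so v = E/B.
v = (3.21×10^5) / (0.101) = 3.18×10^6 m/s.

v ≈ 3180 km/s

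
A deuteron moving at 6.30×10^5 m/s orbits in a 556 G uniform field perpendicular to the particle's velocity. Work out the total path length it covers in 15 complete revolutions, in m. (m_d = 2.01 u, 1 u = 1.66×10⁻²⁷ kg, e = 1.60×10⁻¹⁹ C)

r = mv/(qB) = 0.236 m, so one revolution covers 2πr = 1.48 m.
In 15 revolutions: L = 15·2πr = 22.3 m.

L ≈ 22.3 m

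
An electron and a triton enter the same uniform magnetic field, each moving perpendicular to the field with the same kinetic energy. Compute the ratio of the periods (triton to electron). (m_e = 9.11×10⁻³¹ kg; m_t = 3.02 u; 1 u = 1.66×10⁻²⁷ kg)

T = 2πm/(qB) is independent of speed, so T₂/T₁ = (m₂/q₂)/(m₁/q₁).
T_{triton}/T_{electron} = (5.01×10^-27/1e) / (9.11×10^-31/1e) = 5500.

ratio ≈ 5500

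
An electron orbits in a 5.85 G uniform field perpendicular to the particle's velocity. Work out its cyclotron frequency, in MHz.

f = qB/(2πm) = (1×1.60×10^-19)(5.85×10^-4) / [2π(9.11×10^-31)] = 1.64×10^7 Hz.

f ≈ 16.4 MHz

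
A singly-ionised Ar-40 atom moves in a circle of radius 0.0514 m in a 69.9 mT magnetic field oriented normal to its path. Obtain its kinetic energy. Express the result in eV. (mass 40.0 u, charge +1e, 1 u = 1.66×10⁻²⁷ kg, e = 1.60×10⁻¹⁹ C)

K ≈ 15.6 eV

v = qBr/m = (1×1.60×10^-19)(0.0699)(0.0514) / (6.64×10^-26) = 8660 m/s.
K = ½mv² = 0.5·(6.64×10^-26)·(8660)² = 2.49×10^-18 J = 15.6 eV.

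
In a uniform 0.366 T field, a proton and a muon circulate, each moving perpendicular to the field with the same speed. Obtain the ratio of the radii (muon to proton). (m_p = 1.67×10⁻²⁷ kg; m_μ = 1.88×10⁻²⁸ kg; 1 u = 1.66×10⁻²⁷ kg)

ratio ≈ 0.113

r = mv/(qB) ⇒ at equal v, r ∝ m/q.
r_{muon}/r_{proton} = 0.113.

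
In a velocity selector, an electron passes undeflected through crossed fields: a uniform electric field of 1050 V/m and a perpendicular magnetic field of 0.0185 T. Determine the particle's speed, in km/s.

For zero net force, qE = qvB, so v = E/B.
v = (1050) / (0.0185) = 5.68×10^4 m/s.

v ≈ 56.8 km/s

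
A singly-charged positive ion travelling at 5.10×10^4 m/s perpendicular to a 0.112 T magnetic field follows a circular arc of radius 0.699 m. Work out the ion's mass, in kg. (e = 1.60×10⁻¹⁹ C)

m ≈ 2.46×10^-25 kg

qvB = mv²/r ⇒ m = qBr/v.
m = (1×1.60×10^-19)(0.112)(0.699) / (5.10×10^4) = 2.46×10^-25 kg.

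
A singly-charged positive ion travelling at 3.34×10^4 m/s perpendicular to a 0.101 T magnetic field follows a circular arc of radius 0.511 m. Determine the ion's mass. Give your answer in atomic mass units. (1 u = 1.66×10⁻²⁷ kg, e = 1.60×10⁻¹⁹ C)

qvB = mv²/r ⇒ m = qBr/v.
m = (1×1.60×10^-19)(0.101)(0.511) / (3.34×10^4) = 2.47×10^-25 kg = 149 u.

m ≈ 149 u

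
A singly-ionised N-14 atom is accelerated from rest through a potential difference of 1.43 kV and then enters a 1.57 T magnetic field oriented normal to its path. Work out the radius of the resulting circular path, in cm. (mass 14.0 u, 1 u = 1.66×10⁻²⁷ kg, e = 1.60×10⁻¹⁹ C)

r ≈ 1.30 cm

The kinetic energy gained is K = qV = (1×1.60×10^-19)(1430) = 2.29×10^-16 J.
v = √(2K/m) = 1.40×10^5 m/s.
r = mv/(qB) = (2.32×10^-26)(1.40×10^5) / [(1×1.60×10^-19)(1.57)] = 0.0130 m.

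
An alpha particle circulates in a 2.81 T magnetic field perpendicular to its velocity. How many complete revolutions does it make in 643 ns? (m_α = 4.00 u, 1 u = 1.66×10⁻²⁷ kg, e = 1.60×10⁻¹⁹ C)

N = 13

T = 2πm/(qB) = 2π(6.64×10^-27) / [(2×1.60×10^-19)(2.81)] = 4.6397×10^-8 s.
N = t/T = 6.43×10^-7 / 4.6397×10^-8 ≈ 13.86, so 13 complete revolutions.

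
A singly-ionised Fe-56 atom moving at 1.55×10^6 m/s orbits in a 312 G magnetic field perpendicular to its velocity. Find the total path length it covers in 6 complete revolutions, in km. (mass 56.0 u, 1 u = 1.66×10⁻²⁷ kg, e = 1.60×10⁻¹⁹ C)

r = mv/(qB) = 28.9 m, so one revolution covers 2πr = 181 m.
In 6 revolutions: L = 6·2πr = 1090 m.

L ≈ 1.09 km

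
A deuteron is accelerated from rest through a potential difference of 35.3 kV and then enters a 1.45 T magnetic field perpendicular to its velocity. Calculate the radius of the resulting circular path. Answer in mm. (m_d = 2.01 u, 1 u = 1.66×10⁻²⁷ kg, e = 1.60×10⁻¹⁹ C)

r ≈ 26.5 mm

The kinetic energy gained is K = qV = (1×1.60×10^-19)(3.53×10^4) = 5.65×10^-15 J.
v = √(2K/m) = 1.84×10^6 m/s.
r = mv/(qB) = (3.34×10^-27)(1.84×10^6) / [(1×1.60×10^-19)(1.45)] = 0.0265 m.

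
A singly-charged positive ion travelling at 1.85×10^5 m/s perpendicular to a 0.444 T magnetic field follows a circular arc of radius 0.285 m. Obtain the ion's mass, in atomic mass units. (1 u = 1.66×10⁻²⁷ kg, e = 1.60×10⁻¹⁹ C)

qvB = mv²/r ⇒ m = qBr/v.
m = (1×1.60×10^-19)(0.444)(0.285) / (1.85×10^5) = 1.09×10^-25 kg = 65.9 u.

m ≈ 65.9 u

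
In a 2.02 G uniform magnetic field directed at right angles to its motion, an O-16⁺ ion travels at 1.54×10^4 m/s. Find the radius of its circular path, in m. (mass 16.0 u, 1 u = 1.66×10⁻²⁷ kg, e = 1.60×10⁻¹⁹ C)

The magnetic force provides the centripetal force: qvB = mv²/r, so r = mv/(qB).
r = (2.66×10^-26 kg)(1.54×10^4 m/s) / [(1×1.60×10^-19 C)(2.02×10^-4 T)] = 12.7 m.

r ≈ 12.7 m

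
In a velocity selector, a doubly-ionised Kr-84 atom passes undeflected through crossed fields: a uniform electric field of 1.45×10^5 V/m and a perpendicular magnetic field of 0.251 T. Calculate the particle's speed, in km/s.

v ≈ 578 km/s

For zero net force, qE = qvB, so v = E/B.
v = (1.45×10^5) / (0.251) = 5.78×10^5 m/s.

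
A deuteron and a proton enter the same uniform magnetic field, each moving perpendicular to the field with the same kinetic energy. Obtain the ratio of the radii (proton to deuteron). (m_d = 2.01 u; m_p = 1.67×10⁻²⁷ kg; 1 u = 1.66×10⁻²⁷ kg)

ratio ≈ 0.707

r = √(2mK)/(qB) ⇒ at equal K, r ∝ √m/q.
r_{proton}/r_{deuteron} = 0.707.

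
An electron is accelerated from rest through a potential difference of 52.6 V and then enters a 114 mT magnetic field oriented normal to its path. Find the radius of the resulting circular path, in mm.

r ≈ 0.215 mm

The kinetic energy gained is K = qV = (1×1.60×10^-19)(52.6) = 8.42×10^-18 J.
v = √(2K/m) = 4.30×10^6 m/s.
r = mv/(qB) = (9.11×10^-31)(4.30×10^6) / [(1×1.60×10^-19)(0.114)] = 2.15×10^-4 m.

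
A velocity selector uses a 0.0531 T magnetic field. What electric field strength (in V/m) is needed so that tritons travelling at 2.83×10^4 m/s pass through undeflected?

qE = qvB ⇒ E = vB = (2.83×10^4)(0.0531) = 1500 V/m.

E ≈ 1500 V/m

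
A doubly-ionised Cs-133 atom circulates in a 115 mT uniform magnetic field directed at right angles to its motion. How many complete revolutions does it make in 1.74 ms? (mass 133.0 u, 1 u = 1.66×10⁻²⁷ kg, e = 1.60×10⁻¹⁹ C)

N = 46

T = 2πm/(qB) = 2π(2.2078×10^-25) / [(2×1.60×10^-19)(0.115)] = 3.7696×10^-5 s.
N = t/T = 1.74×10^-3 / 3.7696×10^-5 ≈ 46.16, so 46 complete revolutions.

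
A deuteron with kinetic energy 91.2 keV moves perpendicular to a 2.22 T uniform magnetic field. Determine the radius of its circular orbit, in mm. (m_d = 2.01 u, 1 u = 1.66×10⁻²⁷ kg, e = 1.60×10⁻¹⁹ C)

r ≈ 27.8 mm

Convert the energy: K = 91.2 keV = 1.46×10^-14 J.
v = √(2K/m) = √(2·1.46×10^-14/3.34×10^-27) = 2.96×10^6 m/s.
r = mv/(qB) = (3.34×10^-27)(2.96×10^6) / [(1×1.60×10^-19)(2.22)] = 0.0278 m.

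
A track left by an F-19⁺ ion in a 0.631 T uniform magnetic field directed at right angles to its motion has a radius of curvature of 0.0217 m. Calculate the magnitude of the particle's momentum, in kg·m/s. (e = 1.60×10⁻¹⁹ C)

p ≈ 2.19×10^-21 kg·m/s

Since qvB = mv²/r, the momentum p = mv = qBr.
p = (1×1.60×10^-19)(0.631)(0.0217) = 2.19×10^-21 kg·m/s.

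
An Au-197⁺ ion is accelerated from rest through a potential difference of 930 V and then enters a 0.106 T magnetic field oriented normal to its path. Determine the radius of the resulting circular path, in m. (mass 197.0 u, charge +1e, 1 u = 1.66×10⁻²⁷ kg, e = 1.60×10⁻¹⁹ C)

The kinetic energy gained is K = qV = (1×1.60×10^-19)(930) = 1.49×10^-16 J.
v = √(2K/m) = 3.02×10^4 m/s.
r = mv/(qB) = (3.27×10^-25)(3.02×10^4) / [(1×1.60×10^-19)(0.106)] = 0.582 m.

r ≈ 0.582 m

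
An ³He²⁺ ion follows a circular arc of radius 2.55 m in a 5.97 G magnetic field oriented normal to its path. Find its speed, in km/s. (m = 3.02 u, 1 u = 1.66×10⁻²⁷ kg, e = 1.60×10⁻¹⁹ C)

From qvB = mv²/r, v = qBr/m.
v = (2×1.60×10^-19)(5.97×10^-4)(2.55) / (5.01×10^-27) = 9.72×10^4 m/s.

v ≈ 97.2 km/s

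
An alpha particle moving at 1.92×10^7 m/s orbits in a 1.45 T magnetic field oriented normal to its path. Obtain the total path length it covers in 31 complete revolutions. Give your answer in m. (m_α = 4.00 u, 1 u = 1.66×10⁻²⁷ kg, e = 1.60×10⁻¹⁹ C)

L ≈ 53.5 m

r = mv/(qB) = 0.275 m, so one revolution covers 2πr = 1.73 m.
In 31 revolutions: L = 31·2πr = 53.5 m.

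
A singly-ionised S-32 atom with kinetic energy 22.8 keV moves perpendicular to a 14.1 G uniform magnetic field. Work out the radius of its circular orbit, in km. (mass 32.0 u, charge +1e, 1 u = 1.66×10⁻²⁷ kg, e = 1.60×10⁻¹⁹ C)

Convert the energy: K = 22.8 keV = 3.65×10^-15 J.
v = √(2K/m) = √(2·3.65×10^-15/5.31×10^-26) = 3.71×10^5 m/s.
r = mv/(qB) = (5.31×10^-26)(3.71×10^5) / [(1×1.60×10^-19)(1.41×10^-3)] = 87.3 m.

r ≈ 0.0873 km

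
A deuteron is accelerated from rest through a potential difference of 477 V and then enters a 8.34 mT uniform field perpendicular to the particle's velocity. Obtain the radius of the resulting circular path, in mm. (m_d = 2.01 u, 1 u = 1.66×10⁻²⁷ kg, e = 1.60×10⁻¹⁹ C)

r ≈ 535 mm

The kinetic energy gained is K = qV = (1×1.60×10^-19)(477) = 7.63×10^-17 J.
v = √(2K/m) = 2.14×10^5 m/s.
r = mv/(qB) = (3.34×10^-27)(2.14×10^5) / [(1×1.60×10^-19)(8.34×10^-3)] = 0.535 m.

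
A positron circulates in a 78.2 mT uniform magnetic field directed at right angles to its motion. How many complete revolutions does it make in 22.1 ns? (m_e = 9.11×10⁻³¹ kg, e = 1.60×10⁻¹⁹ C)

N = 48

T = 2πm/(qB) = 2π(9.11×10^-31) / [(1×1.60×10^-19)(0.0782)] = 4.5748×10^-10 s.
N = t/T = 2.21×10^-8 / 4.5748×10^-10 ≈ 48.31, so 48 complete revolutions.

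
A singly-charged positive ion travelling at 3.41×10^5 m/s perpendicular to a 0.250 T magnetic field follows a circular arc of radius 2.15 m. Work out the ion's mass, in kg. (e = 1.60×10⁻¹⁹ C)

m ≈ 2.52×10^-25 kg

qvB = mv²/r ⇒ m = qBr/v.
m = (1×1.60×10^-19)(0.250)(2.15) / (3.41×10^5) = 2.52×10^-25 kg.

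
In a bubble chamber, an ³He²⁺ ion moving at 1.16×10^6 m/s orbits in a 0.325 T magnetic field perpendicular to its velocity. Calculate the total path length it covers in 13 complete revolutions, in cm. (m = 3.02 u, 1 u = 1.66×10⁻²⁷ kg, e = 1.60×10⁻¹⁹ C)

r = mv/(qB) = 0.0559 m, so one revolution covers 2πr = 0.351 m.
In 13 revolutions: L = 13·2πr = 4.57 m.

L ≈ 457 cm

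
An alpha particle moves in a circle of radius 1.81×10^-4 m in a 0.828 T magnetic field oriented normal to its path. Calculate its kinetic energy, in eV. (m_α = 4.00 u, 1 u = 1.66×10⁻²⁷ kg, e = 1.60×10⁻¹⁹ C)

K ≈ 1.08 eV

v = qBr/m = (2×1.60×10^-19)(0.828)(1.81×10^-4) / (6.64×10^-27) = 7220 m/s.
K = ½mv² = 0.5·(6.64×10^-27)·(7220)² = 1.73×10^-19 J = 1.08 eV.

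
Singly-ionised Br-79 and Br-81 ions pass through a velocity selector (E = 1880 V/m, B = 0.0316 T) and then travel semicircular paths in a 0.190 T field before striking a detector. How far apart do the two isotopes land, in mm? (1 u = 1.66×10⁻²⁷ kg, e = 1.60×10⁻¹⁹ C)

Both emerge at v = E/B₁ = 5.95×10^4 m/s.
r = mv/(qB₂), so r₁ = 0.25664 m and r₂ = 0.26314 m, giving Δr = 6.50×10^-3 m.
After a semicircle each ion lands a diameter 2r from the entry slit, so the separation is 2Δr = 0.0130 m.

Δd ≈ 13.0 mm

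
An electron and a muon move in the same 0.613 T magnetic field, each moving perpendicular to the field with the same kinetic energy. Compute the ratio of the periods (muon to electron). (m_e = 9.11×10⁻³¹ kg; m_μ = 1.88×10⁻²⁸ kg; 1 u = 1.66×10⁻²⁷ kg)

T = 2πm/(qB) is independent of speed, so T₂/T₁ = (m₂/q₂)/(m₁/q₁).
T_{muon}/T_{electron} = (1.88×10^-28/1e) / (9.11×10^-31/1e) = 206.

ratio ≈ 206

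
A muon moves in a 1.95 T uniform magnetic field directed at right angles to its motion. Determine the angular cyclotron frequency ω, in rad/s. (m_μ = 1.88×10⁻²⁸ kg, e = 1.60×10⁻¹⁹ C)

ω ≈ 1.66×10^9 rad/s

ω = qB/m = (1×1.60×10^-19)(1.95) / (1.88×10^-28) = 1.66×10^9 rad/s.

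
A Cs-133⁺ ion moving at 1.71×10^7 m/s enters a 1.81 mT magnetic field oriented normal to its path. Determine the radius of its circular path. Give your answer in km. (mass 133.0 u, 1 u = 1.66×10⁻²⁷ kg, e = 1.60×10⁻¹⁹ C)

The magnetic force provides the centripetal force: qvB = mv²/r, so r = mv/(qB).
r = (2.21×10^-25 kg)(1.71×10^7 m/s) / [(1×1.60×10^-19 C)(1.81×10^-3 T)] = 1.30×10^4 m.

r ≈ 13.0 km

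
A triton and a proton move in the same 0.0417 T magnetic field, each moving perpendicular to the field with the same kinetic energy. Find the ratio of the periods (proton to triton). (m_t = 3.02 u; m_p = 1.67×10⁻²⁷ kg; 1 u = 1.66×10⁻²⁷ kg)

T = 2πm/(qB) is independent of speed, so T₂/T₁ = (m₂/q₂)/(m₁/q₁).
T_{proton}/T_{triton} = (1.67×10^-27/1e) / (5.01×10^-27/1e) = 0.333.

ratio ≈ 0.333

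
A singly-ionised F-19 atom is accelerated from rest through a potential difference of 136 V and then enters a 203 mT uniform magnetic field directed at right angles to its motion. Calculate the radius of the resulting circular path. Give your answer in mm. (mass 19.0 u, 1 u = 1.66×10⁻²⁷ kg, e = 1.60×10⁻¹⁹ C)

The kinetic energy gained is K = qV = (1×1.60×10^-19)(136) = 2.18×10^-17 J.
v = √(2K/m) = 3.71×10^4 m/s.
r = mv/(qB) = (3.15×10^-26)(3.71×10^4) / [(1×1.60×10^-19)(0.203)] = 0.0361 m.

r ≈ 36.1 mm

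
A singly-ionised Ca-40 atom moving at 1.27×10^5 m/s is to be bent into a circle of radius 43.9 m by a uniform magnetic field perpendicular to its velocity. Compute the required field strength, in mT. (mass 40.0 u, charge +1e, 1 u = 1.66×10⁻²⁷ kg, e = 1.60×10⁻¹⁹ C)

B ≈ 1.20 mT

qvB = mv²/r gives B = mv/(qr).
B = (6.64×10^-26)(1.27×10^5) / [(1×1.60×10^-19)(43.9)] = 1.20×10^-3 T.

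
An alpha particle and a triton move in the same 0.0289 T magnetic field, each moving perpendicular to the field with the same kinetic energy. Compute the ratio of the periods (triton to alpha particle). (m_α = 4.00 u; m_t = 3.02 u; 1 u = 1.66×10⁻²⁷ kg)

ratio ≈ 1.51

T = 2πm/(qB) is independent of speed, so T₂/T₁ = (m₂/q₂)/(m₁/q₁).
T_{triton}/T_{alpha particle} = (5.01×10^-27/1e) / (6.64×10^-27/2e) = 1.51.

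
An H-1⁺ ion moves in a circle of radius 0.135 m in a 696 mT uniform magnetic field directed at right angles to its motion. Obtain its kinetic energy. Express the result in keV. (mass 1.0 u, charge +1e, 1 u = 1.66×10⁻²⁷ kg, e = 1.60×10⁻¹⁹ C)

K ≈ 425 keV

v = qBr/m = (1×1.60×10^-19)(0.696)(0.135) / (1.66×10^-27) = 9.06×10^6 m/s.
K = ½mv² = 0.5·(1.66×10^-27)·(9.06×10^6)² = 6.81×10^-14 J = 425 keV.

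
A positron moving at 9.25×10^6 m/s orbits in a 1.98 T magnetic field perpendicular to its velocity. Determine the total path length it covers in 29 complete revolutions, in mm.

r = mv/(qB) = 2.66×10^-5 m, so one revolution covers 2πr = 1.67×10^-4 m.
In 29 revolutions: L = 29·2πr = 4.85×10^-3 m.

L ≈ 4.85 mm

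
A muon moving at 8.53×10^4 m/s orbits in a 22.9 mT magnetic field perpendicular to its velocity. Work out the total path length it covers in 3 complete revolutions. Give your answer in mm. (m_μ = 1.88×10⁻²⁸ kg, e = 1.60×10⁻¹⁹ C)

r = mv/(qB) = 4.38×10^-3 m, so one revolution covers 2πr = 0.0275 m.
In 3 revolutions: L = 3·2πr = 0.0825 m.

L ≈ 82.5 mm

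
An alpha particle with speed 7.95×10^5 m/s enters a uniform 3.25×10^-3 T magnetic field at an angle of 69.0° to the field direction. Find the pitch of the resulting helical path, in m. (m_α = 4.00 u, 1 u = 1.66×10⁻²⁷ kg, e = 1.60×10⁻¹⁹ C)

The velocity component along B is v∥ = v cos69.0° = 2.85×10^5 m/s.
The cyclotron period T = 2πm/(qB) = 4.01×10^-5 s is set by m, q, B alone.
Pitch = v∥·T = (2.85×10^5)(4.01×10^-5) = 11.4 m.

pitch ≈ 11.4 m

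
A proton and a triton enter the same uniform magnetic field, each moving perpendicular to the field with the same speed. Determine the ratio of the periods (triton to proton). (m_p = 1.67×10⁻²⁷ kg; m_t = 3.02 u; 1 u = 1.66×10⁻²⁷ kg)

T = 2πm/(qB) is independent of speed, so T₂/T₁ = (m₂/q₂)/(m₁/q₁).
T_{triton}/T_{proton} = (5.01×10^-27/1e) / (1.67×10^-27/1e) = 3.00.

ratio ≈ 3.00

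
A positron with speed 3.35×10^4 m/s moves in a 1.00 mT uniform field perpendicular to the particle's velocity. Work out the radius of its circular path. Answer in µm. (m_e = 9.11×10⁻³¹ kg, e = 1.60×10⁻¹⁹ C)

r ≈ 191 µm

The magnetic force provides the centripetal force: qvB = mv²/r, so r = mv/(qB).
r = (9.11×10^-31 kg)(3.35×10^4 m/s) / [(1×1.60×10^-19 C)(1.00×10^-3 T)] = 1.91×10^-4 m.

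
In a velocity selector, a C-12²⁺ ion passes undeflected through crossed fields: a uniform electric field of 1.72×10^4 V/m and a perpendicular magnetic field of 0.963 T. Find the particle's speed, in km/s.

For zero net force, qE = qvB, so v = E/B.
v = (1.72×10^4) / (0.963) = 1.79×10^4 m/s.

v ≈ 17.9 km/s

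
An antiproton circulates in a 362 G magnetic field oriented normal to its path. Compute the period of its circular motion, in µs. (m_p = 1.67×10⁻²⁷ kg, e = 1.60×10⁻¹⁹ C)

The cyclotron period is independent of speed: T = 2πm/(qB).
T = 2π(1.67×10^-27) / [(1×1.60×10^-19)(0.0362)] = 1.81×10^-6 s.

T ≈ 1.81 µs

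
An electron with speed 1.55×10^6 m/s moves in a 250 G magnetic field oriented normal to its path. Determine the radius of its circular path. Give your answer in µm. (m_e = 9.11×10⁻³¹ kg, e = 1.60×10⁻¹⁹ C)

The magnetic force provides the centripetal force: qvB = mv²/r, so r = mv/(qB).
r = (9.11×10^-31 kg)(1.55×10^6 m/s) / [(1×1.60×10^-19 C)(0.0250 T)] = 3.53×10^-4 m.

r ≈ 353 µm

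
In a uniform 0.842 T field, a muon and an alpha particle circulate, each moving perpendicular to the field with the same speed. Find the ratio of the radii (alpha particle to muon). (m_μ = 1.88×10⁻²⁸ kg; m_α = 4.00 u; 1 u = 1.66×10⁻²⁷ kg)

r = mv/(qB) ⇒ at equal v, r ∝ m/q.
r_{alpha particle}/r_{muon} = 17.7.

ratio ≈ 17.7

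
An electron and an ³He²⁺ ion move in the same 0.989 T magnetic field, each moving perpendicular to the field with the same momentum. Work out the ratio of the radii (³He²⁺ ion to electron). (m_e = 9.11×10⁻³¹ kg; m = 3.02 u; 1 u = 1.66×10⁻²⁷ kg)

ratio ≈ 0.500

r = p/(qB) ⇒ at equal p, r ∝ 1/q.
r_{³He²⁺ ion}/r_{electron} = 0.500.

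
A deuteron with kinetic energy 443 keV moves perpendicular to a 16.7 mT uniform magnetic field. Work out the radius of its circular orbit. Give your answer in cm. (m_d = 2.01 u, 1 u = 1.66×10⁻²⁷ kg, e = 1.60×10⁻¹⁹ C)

Convert the energy: K = 443 keV = 7.09×10^-14 J.
v = √(2K/m) = √(2·7.09×10^-14/3.34×10^-27) = 6.52×10^6 m/s.
r = mv/(qB) = (3.34×10^-27)(6.52×10^6) / [(1×1.60×10^-19)(0.0167)] = 8.14 m.

r ≈ 814 cm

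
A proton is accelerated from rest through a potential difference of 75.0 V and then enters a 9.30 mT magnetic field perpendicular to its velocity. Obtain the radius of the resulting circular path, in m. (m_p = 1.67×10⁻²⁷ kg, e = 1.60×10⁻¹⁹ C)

r ≈ 0.135 m

The kinetic energy gained is K = qV = (1×1.60×10^-19)(75.0) = 1.20×10^-17 J.
v = √(2K/m) = 1.20×10^5 m/s.
r = mv/(qB) = (1.67×10^-27)(1.20×10^5) / [(1×1.60×10^-19)(9.30×10^-3)] = 0.135 m.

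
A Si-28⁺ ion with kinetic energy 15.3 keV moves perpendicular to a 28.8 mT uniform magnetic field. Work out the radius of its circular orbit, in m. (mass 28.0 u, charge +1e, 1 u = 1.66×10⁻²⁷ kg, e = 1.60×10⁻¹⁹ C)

r ≈ 3.27 m

Convert the energy: K = 15.3 keV = 2.45×10^-15 J.
v = √(2K/m) = √(2·2.45×10^-15/4.65×10^-26) = 3.25×10^5 m/s.
r = mv/(qB) = (4.65×10^-26)(3.25×10^5) / [(1×1.60×10^-19)(0.0288)] = 3.27 m.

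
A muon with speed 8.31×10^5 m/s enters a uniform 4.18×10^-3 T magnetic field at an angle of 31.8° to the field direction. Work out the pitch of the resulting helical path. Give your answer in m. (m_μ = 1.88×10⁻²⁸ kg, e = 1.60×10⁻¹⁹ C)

The velocity component along B is v∥ = v cos31.8° = 7.06×10^5 m/s.
The cyclotron period T = 2πm/(qB) = 1.77×10^-6 s is set by m, q, B alone.
Pitch = v∥·T = (7.06×10^5)(1.77×10^-6) = 1.25 m.

pitch ≈ 1.25 m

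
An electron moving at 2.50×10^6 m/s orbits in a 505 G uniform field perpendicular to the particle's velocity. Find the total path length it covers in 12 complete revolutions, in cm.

r = mv/(qB) = 2.82×10^-4 m, so one revolution covers 2πr = 1.77×10^-3 m.
In 12 revolutions: L = 12·2πr = 0.0213 m.

L ≈ 2.13 cm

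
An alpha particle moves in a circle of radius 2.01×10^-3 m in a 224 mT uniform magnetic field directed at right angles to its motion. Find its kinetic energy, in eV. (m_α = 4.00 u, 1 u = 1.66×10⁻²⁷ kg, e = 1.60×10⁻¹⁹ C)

K ≈ 9.77 eV

v = qBr/m = (2×1.60×10^-19)(0.224)(2.01×10^-3) / (6.64×10^-27) = 2.17×10^4 m/s.
K = ½mv² = 0.5·(6.64×10^-27)·(2.17×10^4)² = 1.56×10^-18 J = 9.77 eV.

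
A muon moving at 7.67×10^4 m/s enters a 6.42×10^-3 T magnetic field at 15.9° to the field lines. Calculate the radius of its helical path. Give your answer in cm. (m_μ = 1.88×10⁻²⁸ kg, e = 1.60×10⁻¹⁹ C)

Only the perpendicular component v⊥ = v sin15.9° = 2.10×10^4 m/s is bent by the field.
r = m v⊥ /(qB) = (1.88×10^-28)(2.10×10^4) / [(1×1.60×10^-19)(6.42×10^-3)] = 3.85×10^-3 m.

r ≈ 0.385 cm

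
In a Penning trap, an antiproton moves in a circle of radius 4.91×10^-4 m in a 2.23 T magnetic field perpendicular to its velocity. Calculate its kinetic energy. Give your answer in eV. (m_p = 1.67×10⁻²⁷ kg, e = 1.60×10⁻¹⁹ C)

K ≈ 57.4 eV

v = qBr/m = (1×1.60×10^-19)(2.23)(4.91×10^-4) / (1.67×10^-27) = 1.05×10^5 m/s.
K = ½mv² = 0.5·(1.67×10^-27)·(1.05×10^5)² = 9.19×10^-18 J = 57.4 eV.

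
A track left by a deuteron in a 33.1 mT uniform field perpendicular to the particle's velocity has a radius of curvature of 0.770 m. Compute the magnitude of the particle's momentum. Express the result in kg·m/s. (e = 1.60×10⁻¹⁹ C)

p ≈ 4.08×10^-21 kg·m/s

Since qvB = mv²/r, the momentum p = mv = qBr.
p = (1×1.60×10^-19)(0.0331)(0.770) = 4.08×10^-21 kg·m/s.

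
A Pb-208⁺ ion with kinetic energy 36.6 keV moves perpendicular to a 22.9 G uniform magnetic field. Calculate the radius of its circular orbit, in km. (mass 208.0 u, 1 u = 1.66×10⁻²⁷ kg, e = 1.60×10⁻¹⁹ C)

r ≈ 0.174 km

Convert the energy: K = 36.6 keV = 5.86×10^-15 J.
v = √(2K/m) = √(2·5.86×10^-15/3.45×10^-25) = 1.84×10^5 m/s.
r = mv/(qB) = (3.45×10^-25)(1.84×10^5) / [(1×1.60×10^-19)(2.29×10^-3)] = 174 m.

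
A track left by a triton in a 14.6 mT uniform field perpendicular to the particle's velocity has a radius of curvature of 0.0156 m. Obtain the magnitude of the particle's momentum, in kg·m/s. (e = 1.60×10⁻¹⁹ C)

p ≈ 3.64×10^-23 kg·m/s

Since qvB = mv²/r, the momentum p = mv = qBr.
p = (1×1.60×10^-19)(0.0146)(0.0156) = 3.64×10^-23 kg·m/s.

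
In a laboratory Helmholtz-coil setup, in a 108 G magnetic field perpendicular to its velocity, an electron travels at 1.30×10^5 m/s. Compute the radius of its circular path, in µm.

r ≈ 68.5 µm

The magnetic force provides the centripetal force: qvB = mv²/r, so r = mv/(qB).
r = (9.11×10^-31 kg)(1.30×10^5 m/s) / [(1×1.60×10^-19 C)(0.0108 T)] = 6.85×10^-5 m.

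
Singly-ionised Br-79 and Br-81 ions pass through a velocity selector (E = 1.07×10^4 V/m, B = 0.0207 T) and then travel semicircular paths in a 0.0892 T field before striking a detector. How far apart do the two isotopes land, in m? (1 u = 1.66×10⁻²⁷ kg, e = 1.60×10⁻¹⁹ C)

Δd ≈ 0.240 m

Both emerge at v = E/B₁ = 5.17×10^5 m/s.
r = mv/(qB₂), so r₁ = 4.750 m and r₂ = 4.870 m, giving Δr = 0.120 m.
After a semicircle each ion lands a diameter 2r from the entry slit, so the separation is 2Δr = 0.240 m.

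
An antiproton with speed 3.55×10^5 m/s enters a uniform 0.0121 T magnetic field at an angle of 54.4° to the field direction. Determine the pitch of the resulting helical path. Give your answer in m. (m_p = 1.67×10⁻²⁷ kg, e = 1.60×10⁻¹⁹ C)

The velocity component along B is v∥ = v cos54.4° = 2.07×10^5 m/s.
The cyclotron period T = 2πm/(qB) = 5.42×10^-6 s is set by m, q, B alone.
Pitch = v∥·T = (2.07×10^5)(5.42×10^-6) = 1.12 m.

pitch ≈ 1.12 m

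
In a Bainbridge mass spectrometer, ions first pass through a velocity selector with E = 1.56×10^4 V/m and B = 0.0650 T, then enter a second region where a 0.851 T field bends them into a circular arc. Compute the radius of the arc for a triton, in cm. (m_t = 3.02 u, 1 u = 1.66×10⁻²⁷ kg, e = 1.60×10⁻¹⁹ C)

The selector passes v = E/B = 1.56×10^4/0.0650 = 2.40×10^5 m/s.
In the deflection region, r = mv/(qB₂) = (5.01×10^-27)(2.40×10^5) / [(1×1.60×10^-19)(0.851)] = 8.84×10^-3 m.

r ≈ 0.884 cm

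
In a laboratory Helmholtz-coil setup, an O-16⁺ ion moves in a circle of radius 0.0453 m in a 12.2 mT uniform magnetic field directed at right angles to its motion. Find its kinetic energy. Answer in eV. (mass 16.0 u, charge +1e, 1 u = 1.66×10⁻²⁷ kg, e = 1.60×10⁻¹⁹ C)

v = qBr/m = (1×1.60×10^-19)(0.0122)(0.0453) / (2.66×10^-26) = 3330 m/s.
K = ½mv² = 0.5·(2.66×10^-26)·(3330)² = 1.47×10^-19 J = 0.920 eV.

K ≈ 0.920 eV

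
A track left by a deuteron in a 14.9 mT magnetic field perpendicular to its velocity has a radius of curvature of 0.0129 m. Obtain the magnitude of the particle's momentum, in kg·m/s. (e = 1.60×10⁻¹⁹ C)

Since qvB = mv²/r, the momentum p = mv = qBr.
p = (1×1.60×10^-19)(0.0149)(0.0129) = 3.08×10^-23 kg·m/s.

p ≈ 3.08×10^-23 kg·m/s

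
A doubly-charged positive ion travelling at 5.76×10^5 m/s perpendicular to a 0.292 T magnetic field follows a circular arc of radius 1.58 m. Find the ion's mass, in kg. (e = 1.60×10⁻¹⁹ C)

m ≈ 2.56×10^-25 kg

qvB = mv²/r ⇒ m = qBr/v.
m = (2×1.60×10^-19)(0.292)(1.58) / (5.76×10^5) = 2.56×10^-25 kg.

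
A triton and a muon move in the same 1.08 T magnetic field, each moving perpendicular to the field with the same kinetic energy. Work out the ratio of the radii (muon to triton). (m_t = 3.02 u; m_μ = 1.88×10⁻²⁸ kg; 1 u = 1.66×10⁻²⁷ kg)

ratio ≈ 0.194

r = √(2mK)/(qB) ⇒ at equal K, r ∝ √m/q.
r_{muon}/r_{triton} = 0.194.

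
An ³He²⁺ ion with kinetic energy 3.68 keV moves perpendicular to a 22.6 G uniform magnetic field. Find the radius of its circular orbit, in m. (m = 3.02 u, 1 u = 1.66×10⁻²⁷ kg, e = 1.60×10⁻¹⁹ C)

r ≈ 3.36 m

Convert the energy: K = 3.68 keV = 5.89×10^-16 J.
v = √(2K/m) = √(2·5.89×10^-16/5.01×10^-27) = 4.85×10^5 m/s.
r = mv/(qB) = (5.01×10^-27)(4.85×10^5) / [(2×1.60×10^-19)(2.26×10^-3)] = 3.36 m.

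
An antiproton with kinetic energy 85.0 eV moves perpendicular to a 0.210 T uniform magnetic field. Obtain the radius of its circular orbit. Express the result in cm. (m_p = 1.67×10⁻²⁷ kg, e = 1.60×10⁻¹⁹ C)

r ≈ 0.634 cm

Convert the energy: K = 85.0 eV = 1.36×10^-17 J.
v = √(2K/m) = √(2·1.36×10^-17/1.67×10^-27) = 1.28×10^5 m/s.
r = mv/(qB) = (1.67×10^-27)(1.28×10^5) / [(1×1.60×10^-19)(0.210)] = 6.34×10^-3 m.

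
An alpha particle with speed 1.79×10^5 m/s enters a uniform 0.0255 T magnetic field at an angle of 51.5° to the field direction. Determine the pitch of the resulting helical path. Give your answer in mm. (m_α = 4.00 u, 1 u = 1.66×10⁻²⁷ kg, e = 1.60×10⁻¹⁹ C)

pitch ≈ 570 mm

The velocity component along B is v∥ = v cos51.5° = 1.11×10^5 m/s.
The cyclotron period T = 2πm/(qB) = 5.11×10^-6 s is set by m, q, B alone.
Pitch = v∥·T = (1.11×10^5)(5.11×10^-6) = 0.570 m.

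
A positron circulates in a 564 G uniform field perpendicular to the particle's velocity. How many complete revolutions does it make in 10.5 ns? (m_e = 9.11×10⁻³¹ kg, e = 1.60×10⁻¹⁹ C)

T = 2πm/(qB) = 2π(9.11×10^-31) / [(1×1.60×10^-19)(0.0564)] = 6.3431×10^-10 s.
N = t/T = 1.05×10^-8 / 6.3431×10^-10 ≈ 16.55, so 16 complete revolutions.

N = 16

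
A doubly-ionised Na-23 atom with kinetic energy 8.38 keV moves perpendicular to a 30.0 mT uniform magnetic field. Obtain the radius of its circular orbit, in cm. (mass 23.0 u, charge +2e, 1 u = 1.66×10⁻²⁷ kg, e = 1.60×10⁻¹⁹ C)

Convert the energy: K = 8.38 keV = 1.34×10^-15 J.
v = √(2K/m) = √(2·1.34×10^-15/3.82×10^-26) = 2.65×10^5 m/s.
r = mv/(qB) = (3.82×10^-26)(2.65×10^5) / [(2×1.60×10^-19)(0.0300)] = 1.05 m.

r ≈ 105 cm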